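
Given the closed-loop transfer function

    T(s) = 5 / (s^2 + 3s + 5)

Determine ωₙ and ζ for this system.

ωₙ ≈ 2.236 rad/s, ζ ≈ 0.6708

Compare the denominator to the standard form s^2 + 2ζωₙs + ωₙ².
ωₙ² = 5, so ωₙ = √5 ≈ 2.236 rad/s.
2ζωₙ = 3, so ζ = 3/(2·√5) ≈ 0.6708.
With ζ = 0.6708 the response is underdamped.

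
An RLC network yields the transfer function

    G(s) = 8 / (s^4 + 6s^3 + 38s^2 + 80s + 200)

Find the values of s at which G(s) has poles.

The poles are the roots of the denominator s^4 + 6s^3 + 38s^2 + 80s + 200 = 0.
No real roots exist; factor into two real quadratics: (s^2 + 4s + 20)(s^2 + 2s + 10) = 0.
Each quadratic gives a conjugate pair via the quadratic formula.

s = -2 + 4j, -2 - 4j, -1 + 3j, -1 - 3j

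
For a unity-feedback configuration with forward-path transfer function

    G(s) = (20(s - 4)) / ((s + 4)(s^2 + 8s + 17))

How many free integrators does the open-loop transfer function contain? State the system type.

The denominator has no factor of s at the origin — no free integrator — so this is a Type 0 system.

Type 0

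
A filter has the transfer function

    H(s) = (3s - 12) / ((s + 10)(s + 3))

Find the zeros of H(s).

s = 4

Set the numerator to zero: 3s - 12 = 0, i.e. 3·(s - 4) = 0.
So s = 4.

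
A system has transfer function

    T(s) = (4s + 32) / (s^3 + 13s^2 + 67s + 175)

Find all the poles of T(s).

The poles are the roots of the denominator s^3 + 13s^2 + 67s + 175 = 0.
Trying s = -7: the polynomial evaluates to 0, so (s + 7) is a factor.
Dividing out leaves s^2 + 6s + 25 = 0.
The quadratic formula then gives s = -3 ± 4j.

s = -3 + 4j, -3 - 4j, -7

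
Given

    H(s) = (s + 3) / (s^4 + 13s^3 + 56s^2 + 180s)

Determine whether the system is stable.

The denominator s^4 + 13s^3 + 56s^2 + 180s factors as s(s + 9)(s^2 + 4s + 20), giving poles at s = 0, -9, -2 ± 4j.
Since the simple pole(s) at s = 0 lie on the jω-axis with none in the right half-plane, the system is marginally stable.

marginally stable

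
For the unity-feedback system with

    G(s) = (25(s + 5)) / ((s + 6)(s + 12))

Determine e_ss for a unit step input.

e_ss = 0.3655

G(s) has no poles at the origin.
This is a Type 0 system. Kp = lim_{s→0} G(s) = 125/72.
e_ss = 1/(1 + Kp) = 1/(1 + 125/72) = 72/197 ≈ 0.3655.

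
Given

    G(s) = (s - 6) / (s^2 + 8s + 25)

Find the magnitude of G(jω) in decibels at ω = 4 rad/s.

Substitute s = j4: numerator = -6 + j4, denominator = 9 + j32.
|G(j4)| = |-6 + j4| / |9 + j32| = 7.2111 / 33.242 ≈ 0.2169.
In decibels: 20·log₁₀(0.2169) ≈ -13.3 dB.

|G(j4)|_dB ≈ -13.3 dB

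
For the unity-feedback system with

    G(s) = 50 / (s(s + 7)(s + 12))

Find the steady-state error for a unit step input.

G(s) has one pole at the origin.
This is a Type 1 system; for a step input the steady-state error is zero.

e_ss = 0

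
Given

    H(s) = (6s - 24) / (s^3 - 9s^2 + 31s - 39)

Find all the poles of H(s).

The poles are the roots of the denominator s^3 - 9s^2 + 31s - 39 = 0.
Trying s = 3: the polynomial evaluates to 0, so (s - 3) is a factor.
Dividing out leaves s^2 - 6s + 13 = 0.
The quadratic formula then gives s = 3 ± 2j.

s = 3 + 2j, 3 - 2j, 3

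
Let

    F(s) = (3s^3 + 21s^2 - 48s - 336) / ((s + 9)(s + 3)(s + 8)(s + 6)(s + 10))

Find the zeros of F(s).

s = 4, -4, -7

Set the numerator to zero: 3s^3 + 21s^2 - 48s - 336 = 0, i.e. 3·(s^3 + 7s^2 - 16s - 112) = 0.
Factoring: (s - 4)(s + 4)(s + 7) = 0.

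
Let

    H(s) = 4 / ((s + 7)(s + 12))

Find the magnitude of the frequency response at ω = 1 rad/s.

|H(j1)| ≈ 0.04698

Substitute s = j1: numerator = 4, denominator = 83 + j19.
|H(j1)| = |4| / |83 + j19| = 4 / 85.147 ≈ 0.04698.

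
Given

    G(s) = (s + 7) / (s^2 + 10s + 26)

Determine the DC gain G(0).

At s = 0 each factor (s + a) contributes a and each (s^2 + bs + c) contributes c.
G(0) = 1·(7) / ((26)) = 7/26 = 7/26.

G(0) = 7/26 ≈ 0.2692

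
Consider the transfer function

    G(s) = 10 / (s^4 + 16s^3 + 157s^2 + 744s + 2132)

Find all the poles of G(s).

s = -4 ± 6j, -4 ± 5j

The poles are the roots of the denominator s^4 + 16s^3 + 157s^2 + 744s + 2132 = 0.
No real roots exist; factor into two real quadratics: (s^2 + 8s + 52)(s^2 + 8s + 41) = 0.
Each quadratic gives a conjugate pair via the quadratic formula.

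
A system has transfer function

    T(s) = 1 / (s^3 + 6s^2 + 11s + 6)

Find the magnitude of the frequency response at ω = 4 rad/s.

Substitute s = j4: numerator = 1, denominator = -90 - j20.
|T(j4)| = |1| / |-90 - j20| = 1 / 92.195 ≈ 0.01085.

|T(j4)| ≈ 0.01085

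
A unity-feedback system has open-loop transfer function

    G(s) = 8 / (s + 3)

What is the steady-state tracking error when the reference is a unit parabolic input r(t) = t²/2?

G(s) has no poles at the origin.
This is a Type 0 system; Ka = lim_{s→0} s^2·G(s) = 0, so the steady-state error for a parabola input is infinite.

e_ss = ∞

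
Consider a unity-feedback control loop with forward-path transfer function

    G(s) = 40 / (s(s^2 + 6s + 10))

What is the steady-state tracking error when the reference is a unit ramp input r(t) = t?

G(s) has one pole at the origin.
This is a Type 1 system. Kv = lim_{s→0} s·G(s) = 40/10 = 4.
e_ss = 1/Kv = 1/(4) = 1/4 ≈ 0.2500.

e_ss = 0.2500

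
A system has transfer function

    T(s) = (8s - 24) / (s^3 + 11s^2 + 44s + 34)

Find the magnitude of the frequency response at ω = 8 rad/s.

|T(j8)| ≈ 0.09923

Substitute s = j8: numerator = -24 + j64, denominator = -670 - j160.
|T(j8)| = |-24 + j64| / |-670 - j160| = 68.352 / 688.84 ≈ 0.09923.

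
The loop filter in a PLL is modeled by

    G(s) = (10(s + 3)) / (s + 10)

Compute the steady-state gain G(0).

At s = 0 each factor (s + a) contributes a and each (s^2 + bs + c) contributes c.
G(0) = 10·(3) / ((10)) = 30/10 = 3.

G(0) = 3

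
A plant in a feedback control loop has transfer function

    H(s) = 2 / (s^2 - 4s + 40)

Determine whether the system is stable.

The denominator s^2 - 4s + 40 factors as (s^2 - 4s + 40), giving poles at s = 2 + 6j, 2 - 6j.
Since the pole(s) at s = 2 ± 6j lie in the right half-plane, the system is unstable.

unstable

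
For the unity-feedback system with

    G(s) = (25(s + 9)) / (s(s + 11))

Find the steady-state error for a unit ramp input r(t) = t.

G(s) has one pole at the origin.
This is a Type 1 system. Kv = lim_{s→0} s·G(s) = 225/11.
e_ss = 1/Kv = 1/(225/11) = 11/225 ≈ 0.04889.

e_ss = 0.04889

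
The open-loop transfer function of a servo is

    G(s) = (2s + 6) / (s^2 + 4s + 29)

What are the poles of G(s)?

The poles are the roots of the denominator s^2 + 4s + 29 = 0.
Using the quadratic formula: s = (-4 ± √(-100))/2 = -2 ± 5j.

s = -2 ± 5j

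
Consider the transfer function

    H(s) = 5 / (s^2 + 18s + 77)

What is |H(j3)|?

Substitute s = j3: numerator = 5, denominator = 68 + j54.
|H(j3)| = |5| / |68 + j54| = 5 / 86.833 ≈ 0.05758.

|H(j3)| ≈ 0.05758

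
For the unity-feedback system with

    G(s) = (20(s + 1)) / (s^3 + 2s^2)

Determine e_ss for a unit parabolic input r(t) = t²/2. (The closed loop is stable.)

e_ss = 0.1000

G(s) has 2 poles at the origin.
This is a Type 2 system. Ka = lim_{s→0} s^2·G(s) = 20/2 = 10.
e_ss = 1/Ka = 1/(10) = 1/10 ≈ 0.1000.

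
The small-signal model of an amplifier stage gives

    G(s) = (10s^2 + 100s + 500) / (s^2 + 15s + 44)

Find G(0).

Set s = 0: G(0) = (500) / (44) = 125/11.

G(0) = 125/11 ≈ 11.36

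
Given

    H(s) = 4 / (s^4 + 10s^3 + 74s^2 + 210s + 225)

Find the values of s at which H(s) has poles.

The poles are the roots of the denominator s^4 + 10s^3 + 74s^2 + 210s + 225 = 0.
No real roots exist; factor into two real quadratics: (s^2 + 4s + 5)(s^2 + 6s + 45) = 0.
Each quadratic gives a conjugate pair via the quadratic formula.

s = -2 ± j, -3 ± 6j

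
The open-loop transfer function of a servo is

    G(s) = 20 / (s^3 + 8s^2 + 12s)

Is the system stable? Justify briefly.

The denominator s^3 + 8s^2 + 12s factors as s(s + 2)(s + 6), giving poles at s = 0, -2, -6.
Since the simple pole(s) at s = 0 lie on the jω-axis with none in the right half-plane, the system is marginally stable.

marginally stable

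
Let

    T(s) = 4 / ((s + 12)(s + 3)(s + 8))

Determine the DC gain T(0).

At s = 0 each factor (s + a) contributes a and each (s^2 + bs + c) contributes c.
T(0) = 4·1 / ((12) · (3) · (8)) = 4/288 = 1/72.

T(0) = 1/72 ≈ 0.01389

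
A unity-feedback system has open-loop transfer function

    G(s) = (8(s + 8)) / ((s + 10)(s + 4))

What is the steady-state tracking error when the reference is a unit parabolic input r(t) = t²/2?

G(s) has no poles at the origin.
This is a Type 0 system; Ka = lim_{s→0} s^2·G(s) = 0, so the steady-state error for a parabola input is infinite.

e_ss = ∞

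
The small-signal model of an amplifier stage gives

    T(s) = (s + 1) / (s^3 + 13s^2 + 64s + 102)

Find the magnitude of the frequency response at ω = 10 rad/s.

|T(j10)| ≈ 0.008034

Substitute s = j10: numerator = 1 + j10, denominator = -1198 - j360.
|T(j10)| = |1 + j10| / |-1198 - j360| = 10.050 / 1250.9 ≈ 0.008034.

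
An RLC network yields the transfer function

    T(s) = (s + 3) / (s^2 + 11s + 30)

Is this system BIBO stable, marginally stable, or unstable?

The denominator s^2 + 11s + 30 factors as (s + 5)(s + 6), giving poles at s = -5, -6.
Since all poles lie strictly in the left half-plane, the system is stable.

stable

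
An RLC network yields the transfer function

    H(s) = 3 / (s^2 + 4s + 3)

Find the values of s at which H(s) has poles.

s = -3, -1

The poles are the roots of the denominator s^2 + 4s + 3 = 0.
Factoring: (s + 3)(s + 1) = 0, so s = -3 and s = -1.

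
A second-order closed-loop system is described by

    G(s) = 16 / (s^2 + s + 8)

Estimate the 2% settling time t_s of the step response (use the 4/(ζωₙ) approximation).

Comparing s^2 + s + 8 to s^2 + 2ζωₙs + ωₙ²: ωₙ = √8 ≈ 2.828 rad/s and ζ = 1/(2·√8) ≈ 0.1768.
ζωₙ = 1/2 = 0.5, so t_s ≈ 4/(ζωₙ) = 4/0.5 = 8 s.

t_s ≈ 8 s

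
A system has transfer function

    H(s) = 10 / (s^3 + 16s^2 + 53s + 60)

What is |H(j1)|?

|H(j1)| ≈ 0.1468

Substitute s = j1: numerator = 10, denominator = 44 + j52.
|H(j1)| = |10| / |44 + j52| = 10 / 68.118 ≈ 0.1468.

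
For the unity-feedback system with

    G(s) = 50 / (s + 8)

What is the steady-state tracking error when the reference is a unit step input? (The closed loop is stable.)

G(s) has no poles at the origin.
This is a Type 0 system. Kp = lim_{s→0} G(s) = 50/8 = 25/4.
e_ss = 1/(1 + Kp) = 1/(1 + 25/4) = 4/29 ≈ 0.1379.

e_ss = 0.1379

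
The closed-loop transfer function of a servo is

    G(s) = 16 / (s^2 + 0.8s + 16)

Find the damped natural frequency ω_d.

ω_d ≈ 3.980 rad/s

Comparing s^2 + 0.8s + 16 to s^2 + 2ζωₙs + ωₙ²: ωₙ = 4 rad/s and ζ = 0.8/(2·4) = 0.1.
ζωₙ = 0.8/2 = 0.4, so ω_d = ωₙ√(1−ζ²) = √(ωₙ² − (ζωₙ)²) = √(16 − 0.4²) = √15.84 ≈ 3.980 rad/s.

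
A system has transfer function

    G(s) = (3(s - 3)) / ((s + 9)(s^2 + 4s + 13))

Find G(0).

At s = 0 each factor (s + a) contributes a and each (s^2 + bs + c) contributes c.
G(0) = 3·(-3) / ((9) · (13)) = -9/117 = -1/13.

G(0) = -1/13 ≈ -0.07692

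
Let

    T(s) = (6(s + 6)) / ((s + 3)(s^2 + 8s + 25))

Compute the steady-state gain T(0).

At s = 0 each factor (s + a) contributes a and each (s^2 + bs + c) contributes c.
T(0) = 6·(6) / ((3) · (25)) = 36/75 = 12/25.

T(0) = 12/25 ≈ 0.4800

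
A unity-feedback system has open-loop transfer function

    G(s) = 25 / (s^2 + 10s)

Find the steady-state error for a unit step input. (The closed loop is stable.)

e_ss = 0

G(s) has one pole at the origin.
This is a Type 1 system; for a step input the steady-state error is zero.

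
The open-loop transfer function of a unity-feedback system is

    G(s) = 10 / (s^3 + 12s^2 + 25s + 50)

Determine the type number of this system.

Type 0

The denominator has no factor of s at the origin — no free integrator — so this is a Type 0 system.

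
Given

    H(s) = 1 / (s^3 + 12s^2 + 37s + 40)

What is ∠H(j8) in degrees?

At s = j8: numerator = 1, denominator = -728 - j216.
∠H = ∠num − ∠den = 0° − (-163.47°) = 163.5°.

∠H(j8) ≈ 163.5°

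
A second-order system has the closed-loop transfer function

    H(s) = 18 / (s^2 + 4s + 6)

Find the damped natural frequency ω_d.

ω_d ≈ 1.414 rad/s

Comparing s^2 + 4s + 6 to s^2 + 2ζωₙs + ωₙ²: ωₙ = √6 ≈ 2.449 rad/s and ζ = 4/(2·√6) ≈ 0.8165.
ζωₙ = 4/2 = 2, so ω_d = ωₙ√(1−ζ²) = √(ωₙ² − (ζωₙ)²) = √(6 − 2²) = √2 ≈ 1.414 rad/s.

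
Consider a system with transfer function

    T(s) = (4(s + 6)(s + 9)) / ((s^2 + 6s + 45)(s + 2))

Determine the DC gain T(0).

At s = 0 each factor (s + a) contributes a and each (s^2 + bs + c) contributes c.
T(0) = 4·(6) · (9) / ((45) · (2)) = 216/90 = 12/5.

T(0) = 12/5 ≈ 2.400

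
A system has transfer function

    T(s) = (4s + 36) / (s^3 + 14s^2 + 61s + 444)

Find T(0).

Set s = 0: T(0) = (36) / (444) = 3/37.

T(0) = 3/37 ≈ 0.08108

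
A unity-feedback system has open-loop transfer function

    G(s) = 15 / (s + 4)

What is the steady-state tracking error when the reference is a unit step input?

e_ss = 0.2105

G(s) has no poles at the origin.
This is a Type 0 system. Kp = lim_{s→0} G(s) = 15/4.
e_ss = 1/(1 + Kp) = 1/(1 + 15/4) = 4/19 ≈ 0.2105.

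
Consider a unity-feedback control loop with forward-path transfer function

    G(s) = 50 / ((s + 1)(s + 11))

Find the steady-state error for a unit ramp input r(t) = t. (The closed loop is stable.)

e_ss = ∞

G(s) has no poles at the origin.
This is a Type 0 system; Kv = lim_{s→0} s·G(s) = 0, so the steady-state error for a ramp input is infinite.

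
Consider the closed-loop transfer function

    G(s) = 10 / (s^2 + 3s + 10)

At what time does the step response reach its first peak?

t_p ≈ 1.128 s

Comparing s^2 + 3s + 10 to s^2 + 2ζωₙs + ωₙ²: ωₙ = √10 ≈ 3.162 rad/s and ζ = 3/(2·√10) ≈ 0.4743.
ζωₙ = 3/2 = 1.5, so ω_d = ωₙ√(1−ζ²) = √(ωₙ² − (ζωₙ)²) = √(10 − 1.5²) = √7.75 ≈ 2.784 rad/s.
t_p = π/ω_d = π/2.784 ≈ 1.128 s.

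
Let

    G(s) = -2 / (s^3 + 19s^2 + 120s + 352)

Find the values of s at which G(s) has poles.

The poles are the roots of the denominator s^3 + 19s^2 + 120s + 352 = 0.
Trying s = -11: the polynomial evaluates to 0, so (s + 11) is a factor.
Dividing out leaves s^2 + 8s + 32 = 0.
The quadratic formula then gives s = -4 ± 4j.

s = -4 ± 4j, -11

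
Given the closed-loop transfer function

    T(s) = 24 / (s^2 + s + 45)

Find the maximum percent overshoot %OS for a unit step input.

%OS ≈ 79.1%

Comparing s^2 + s + 45 to s^2 + 2ζωₙs + ωₙ²: ωₙ = √45 ≈ 6.708 rad/s and ζ = 1/(2·√45) ≈ 0.07454.
%OS = 100·exp(−πζ/√(1−ζ²)) = 100·exp(−π·0.07454/√(1−0.07454²)) ≈ 79.1%.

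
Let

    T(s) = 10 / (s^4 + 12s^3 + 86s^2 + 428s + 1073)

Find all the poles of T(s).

s = -1 + 6j, -1 - 6j, -5 + 2j, -5 - 2j

The poles are the roots of the denominator s^4 + 12s^3 + 86s^2 + 428s + 1073 = 0.
No real roots exist; factor into two real quadratics: (s^2 + 2s + 37)(s^2 + 10s + 29) = 0.
Each quadratic gives a conjugate pair via the quadratic formula.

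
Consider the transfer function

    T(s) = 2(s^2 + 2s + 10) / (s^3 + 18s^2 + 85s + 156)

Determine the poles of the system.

The poles are the roots of the denominator s^3 + 18s^2 + 85s + 156 = 0.
Trying s = -12: the polynomial evaluates to 0, so (s + 12) is a factor.
Dividing out leaves s^2 + 6s + 13 = 0.
The quadratic formula then gives s = -3 ± 2j.

s = -3 + 2j, -3 - 2j, -12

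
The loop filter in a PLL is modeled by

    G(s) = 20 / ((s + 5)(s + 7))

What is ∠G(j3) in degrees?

∠G(j3) ≈ -54.16°

At s = j3: numerator = 20, denominator = 26 + j36.
∠G = ∠num − ∠den = 0° − (54.162°) = -54.16°.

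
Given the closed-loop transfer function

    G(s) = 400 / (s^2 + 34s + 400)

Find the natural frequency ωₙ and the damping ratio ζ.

ωₙ = 20 rad/s, ζ = 0.85

Compare the denominator to the standard form s^2 + 2ζωₙs + ωₙ².
ωₙ² = 400, so ωₙ = 20 rad/s.
2ζωₙ = 34, so ζ = 34/(2·20) = 0.85.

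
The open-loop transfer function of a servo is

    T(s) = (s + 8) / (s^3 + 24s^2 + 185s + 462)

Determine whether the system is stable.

The denominator s^3 + 24s^2 + 185s + 462 factors as (s + 6)(s + 11)(s + 7), giving poles at s = -6, -11, -7.
Since all poles lie strictly in the left half-plane, the system is stable.

stable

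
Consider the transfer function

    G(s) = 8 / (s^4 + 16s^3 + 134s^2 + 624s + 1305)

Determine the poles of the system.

s = -3 ± 6j, -5 ± 2j

The poles are the roots of the denominator s^4 + 16s^3 + 134s^2 + 624s + 1305 = 0.
No real roots exist; factor into two real quadratics: (s^2 + 6s + 45)(s^2 + 10s + 29) = 0.
Each quadratic gives a conjugate pair via the quadratic formula.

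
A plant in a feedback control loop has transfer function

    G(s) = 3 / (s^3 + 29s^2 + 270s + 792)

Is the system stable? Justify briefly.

stable

The denominator s^3 + 29s^2 + 270s + 792 factors as (s + 12)(s + 11)(s + 6), giving poles at s = -12, -11, -6.
Since all poles lie strictly in the left half-plane, the system is stable.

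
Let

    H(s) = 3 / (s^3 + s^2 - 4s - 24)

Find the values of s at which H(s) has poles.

The poles are the roots of the denominator s^3 + s^2 - 4s - 24 = 0.
Trying s = 3: the polynomial evaluates to 0, so (s - 3) is a factor.
Dividing out leaves s^2 + 4s + 8 = 0.
The quadratic formula then gives s = -2 ± 2j.

s = 3, -2 + 2j, -2 - 2j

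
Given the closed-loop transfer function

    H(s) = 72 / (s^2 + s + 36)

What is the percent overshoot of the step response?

%OS ≈ 76.9%

Comparing s^2 + s + 36 to s^2 + 2ζωₙs + ωₙ²: ωₙ = 6 rad/s and ζ = 1/(2·6) ≈ 0.08333.
%OS = 100·exp(−πζ/√(1−ζ²)) = 100·exp(−π·0.08333/√(1−0.08333²)) ≈ 76.9%.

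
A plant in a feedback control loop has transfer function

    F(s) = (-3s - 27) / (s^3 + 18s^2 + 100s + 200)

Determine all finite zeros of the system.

Set the numerator to zero: -3s - 27 = 0, i.e. -3·(s + 9) = 0.
So s = -9.

s = -9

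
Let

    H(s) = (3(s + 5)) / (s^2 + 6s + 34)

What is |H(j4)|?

|H(j4)| ≈ 0.6403

Substitute s = j4: numerator = 15 + j12, denominator = 18 + j24.
|H(j4)| = |15 + j12| / |18 + j24| = 19.209 / 30 ≈ 0.6403.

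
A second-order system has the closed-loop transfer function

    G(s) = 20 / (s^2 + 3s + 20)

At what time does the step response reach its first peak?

t_p ≈ 0.7457 s

Comparing s^2 + 3s + 20 to s^2 + 2ζωₙs + ωₙ²: ωₙ = √20 ≈ 4.472 rad/s and ζ = 3/(2·√20) ≈ 0.3354.
ζωₙ = 3/2 = 1.5, so ω_d = ωₙ√(1−ζ²) = √(ωₙ² − (ζωₙ)²) = √(20 − 1.5²) = √17.75 ≈ 4.213 rad/s.
t_p = π/ω_d = π/4.213 ≈ 0.7457 s.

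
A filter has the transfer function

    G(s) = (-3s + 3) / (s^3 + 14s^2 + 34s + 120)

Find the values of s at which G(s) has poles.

s = -12, -1 + 3j, -1 - 3j

The poles are the roots of the denominator s^3 + 14s^2 + 34s + 120 = 0.
Trying s = -12: the polynomial evaluates to 0, so (s + 12) is a factor.
Dividing out leaves s^2 + 2s + 10 = 0.
The quadratic formula then gives s = -1 ± 3j.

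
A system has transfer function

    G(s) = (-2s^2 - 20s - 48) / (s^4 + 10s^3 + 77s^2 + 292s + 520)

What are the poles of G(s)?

s = -2 + 6j, -2 - 6j, -3 + 2j, -3 - 2j

The poles are the roots of the denominator s^4 + 10s^3 + 77s^2 + 292s + 520 = 0.
No real roots exist; factor into two real quadratics: (s^2 + 4s + 40)(s^2 + 6s + 13) = 0.
Each quadratic gives a conjugate pair via the quadratic formula.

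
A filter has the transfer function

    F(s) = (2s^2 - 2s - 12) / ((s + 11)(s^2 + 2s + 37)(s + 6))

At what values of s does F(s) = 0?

s = -2, 3

Set the numerator to zero: 2s^2 - 2s - 12 = 0, i.e. 2·(s^2 - s - 6) = 0.
Factoring: (s + 2)(s - 3) = 0.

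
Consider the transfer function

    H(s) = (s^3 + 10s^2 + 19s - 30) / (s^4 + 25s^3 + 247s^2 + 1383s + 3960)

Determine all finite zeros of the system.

Set the numerator to zero: s^3 + 10s^2 + 19s - 30 = 0.
Factoring: (s + 5)(s + 6)(s - 1) = 0.

s = -5, -6, 1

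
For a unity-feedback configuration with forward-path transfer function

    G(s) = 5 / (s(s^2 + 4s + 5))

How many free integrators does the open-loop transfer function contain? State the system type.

Type 1

The denominator has 1 factor of s at the origin (free integrator), so this is a Type 1 system.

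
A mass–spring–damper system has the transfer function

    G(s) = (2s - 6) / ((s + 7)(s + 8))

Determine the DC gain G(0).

G(0) = -3/28 ≈ -0.1071

Set s = 0: G(0) = (-6) / (56) = -3/28.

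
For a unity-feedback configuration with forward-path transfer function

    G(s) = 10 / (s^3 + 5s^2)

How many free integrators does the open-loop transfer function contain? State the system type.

Factor s from the denominator: s^3 + 5s^2 = s^2·(s + 5).
There are 2 poles at the origin, so the system is Type 2.

Type 2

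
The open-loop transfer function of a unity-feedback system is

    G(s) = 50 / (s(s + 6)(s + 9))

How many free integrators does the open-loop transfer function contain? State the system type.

The denominator has 1 factor of s at the origin (free integrator), so this is a Type 1 system.

Type 1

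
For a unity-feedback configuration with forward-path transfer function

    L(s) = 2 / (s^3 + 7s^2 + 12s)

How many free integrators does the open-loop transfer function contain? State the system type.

Type 1

Factor s from the denominator: s^3 + 7s^2 + 12s = s·(s^2 + 7s + 12).
There is 1 pole at the origin, so the system is Type 1.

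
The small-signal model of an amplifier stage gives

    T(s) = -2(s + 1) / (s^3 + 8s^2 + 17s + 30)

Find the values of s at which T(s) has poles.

The poles are the roots of the denominator s^3 + 8s^2 + 17s + 30 = 0.
Trying s = -6: the polynomial evaluates to 0, so (s + 6) is a factor.
Dividing out leaves s^2 + 2s + 5 = 0.
The quadratic formula then gives s = -1 ± 2j.

s = -1 + 2j, -1 - 2j, -6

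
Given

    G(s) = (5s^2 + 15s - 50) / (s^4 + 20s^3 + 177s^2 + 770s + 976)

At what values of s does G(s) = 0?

Set the numerator to zero: 5s^2 + 15s - 50 = 0, i.e. 5·(s^2 + 3s - 10) = 0.
Factoring: (s + 5)(s - 2) = 0.

s = -5, 2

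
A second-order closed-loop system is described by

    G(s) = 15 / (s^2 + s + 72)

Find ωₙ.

Compare the denominator to the standard form s^2 + 2ζωₙs + ωₙ².
ωₙ² = 72, so ωₙ = √72 ≈ 8.485 rad/s.

ωₙ ≈ 8.485 rad/s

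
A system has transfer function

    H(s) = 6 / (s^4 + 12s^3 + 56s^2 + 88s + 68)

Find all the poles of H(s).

s = -1 ± j, -5 ± 3j

The poles are the roots of the denominator s^4 + 12s^3 + 56s^2 + 88s + 68 = 0.
No real roots exist; factor into two real quadratics: (s^2 + 2s + 2)(s^2 + 10s + 34) = 0.
Each quadratic gives a conjugate pair via the quadratic formula.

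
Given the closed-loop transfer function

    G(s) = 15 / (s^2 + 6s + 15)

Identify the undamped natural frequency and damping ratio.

Compare the denominator to the standard form s^2 + 2ζωₙs + ωₙ².
ωₙ² = 15, so ωₙ = √15 ≈ 3.873 rad/s.
2ζωₙ = 6, so ζ = 6/(2·√15) ≈ 0.7746.

ωₙ ≈ 3.873 rad/s, ζ ≈ 0.7746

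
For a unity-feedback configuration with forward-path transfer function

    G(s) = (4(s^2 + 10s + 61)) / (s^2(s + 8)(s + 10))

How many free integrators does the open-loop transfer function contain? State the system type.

The denominator has 2 factors of s at the origin (free integrators), so this is a Type 2 system.

Type 2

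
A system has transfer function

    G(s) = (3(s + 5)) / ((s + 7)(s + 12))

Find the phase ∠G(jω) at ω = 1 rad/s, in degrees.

At s = j1: numerator = 15 + j3, denominator = 83 + j19.
∠G = ∠num − ∠den = 11.310° − (12.894°) = -1.584°.

∠G(j1) ≈ -1.584°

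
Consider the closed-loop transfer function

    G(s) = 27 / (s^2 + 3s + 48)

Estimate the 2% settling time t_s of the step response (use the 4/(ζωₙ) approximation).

t_s ≈ 2.667 s

Comparing s^2 + 3s + 48 to s^2 + 2ζωₙs + ωₙ²: ωₙ = √48 ≈ 6.928 rad/s and ζ = 3/(2·√48) ≈ 0.2165.
ζωₙ = 3/2 = 1.5, so t_s ≈ 4/(ζωₙ) = 4/1.5 ≈ 2.667 s.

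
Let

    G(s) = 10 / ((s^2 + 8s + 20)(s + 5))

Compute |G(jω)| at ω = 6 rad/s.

|G(j6)| ≈ 0.02531

Substitute s = j6: numerator = 10, denominator = -368 + j144.
|G(j6)| = |10| / |-368 + j144| = 10 / 395.17 ≈ 0.02531.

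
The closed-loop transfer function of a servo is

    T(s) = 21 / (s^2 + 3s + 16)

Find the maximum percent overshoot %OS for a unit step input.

%OS ≈ 28.1%

Comparing s^2 + 3s + 16 to s^2 + 2ζωₙs + ωₙ²: ωₙ = 4 rad/s and ζ = 3/(2·4) = 0.375.
%OS = 100·exp(−πζ/√(1−ζ²)) = 100·exp(−π·0.375/√(1−0.375²)) ≈ 28.1%.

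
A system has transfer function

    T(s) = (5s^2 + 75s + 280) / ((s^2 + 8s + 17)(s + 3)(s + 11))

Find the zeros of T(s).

Set the numerator to zero: 5s^2 + 75s + 280 = 0, i.e. 5·(s^2 + 15s + 56) = 0.
Factoring: (s + 7)(s + 8) = 0.

s = -7, -8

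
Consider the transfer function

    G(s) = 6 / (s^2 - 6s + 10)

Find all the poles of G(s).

The poles are the roots of the denominator s^2 - 6s + 10 = 0.
Using the quadratic formula: s = (6 ± √(-4))/2 = 3 ± 1j.

s = 3 ± j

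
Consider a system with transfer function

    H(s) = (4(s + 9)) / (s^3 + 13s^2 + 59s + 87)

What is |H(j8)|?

|H(j8)| ≈ 0.06456

Substitute s = j8: numerator = 36 + j32, denominator = -745 - j40.
|H(j8)| = |36 + j32| / |-745 - j40| = 48.166 / 746.07 ≈ 0.06456.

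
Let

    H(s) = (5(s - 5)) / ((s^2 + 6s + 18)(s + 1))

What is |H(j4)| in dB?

Substitute s = j4: numerator = -25 + j20, denominator = -94 + j32.
|H(j4)| = |-25 + j20| / |-94 + j32| = 32.016 / 99.298 ≈ 0.3224.
In decibels: 20·log₁₀(0.3224) ≈ -9.83 dB.

|H(j4)|_dB ≈ -9.83 dB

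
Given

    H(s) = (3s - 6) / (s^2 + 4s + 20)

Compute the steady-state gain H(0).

Set s = 0: H(0) = (-6) / (20) = -3/10.

H(0) = -3/10 ≈ -0.3000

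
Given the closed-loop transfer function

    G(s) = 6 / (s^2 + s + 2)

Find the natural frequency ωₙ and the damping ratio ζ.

Compare the denominator to the standard form s^2 + 2ζωₙs + ωₙ².
ωₙ² = 2, so ωₙ = √2 ≈ 1.414 rad/s.
2ζωₙ = 1, so ζ = 1/(2·√2) ≈ 0.3536.

ωₙ ≈ 1.414 rad/s, ζ ≈ 0.3536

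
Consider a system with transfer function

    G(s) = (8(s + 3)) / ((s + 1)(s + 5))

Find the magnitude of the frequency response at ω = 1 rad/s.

|G(j1)| ≈ 3.508

Substitute s = j1: numerator = 24 + j8, denominator = 4 + j6.
|G(j1)| = |24 + j8| / |4 + j6| = 25.298 / 7.2111 ≈ 3.508.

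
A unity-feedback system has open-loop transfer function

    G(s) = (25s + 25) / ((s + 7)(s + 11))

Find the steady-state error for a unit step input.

G(s) has no poles at the origin.
This is a Type 0 system. Kp = lim_{s→0} G(s) = 25/77.
e_ss = 1/(1 + Kp) = 1/(1 + 25/77) = 77/102 ≈ 0.7549.

e_ss = 0.7549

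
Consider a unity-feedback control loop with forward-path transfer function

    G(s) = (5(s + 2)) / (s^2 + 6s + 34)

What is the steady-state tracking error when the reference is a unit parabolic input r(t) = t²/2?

e_ss = ∞

G(s) has no poles at the origin.
This is a Type 0 system; Ka = lim_{s→0} s^2·G(s) = 0, so the steady-state error for a parabola input is infinite.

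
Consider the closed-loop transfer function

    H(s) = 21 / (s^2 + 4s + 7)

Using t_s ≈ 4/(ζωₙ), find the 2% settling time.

t_s ≈ 2 s

Comparing s^2 + 4s + 7 to s^2 + 2ζωₙs + ωₙ²: ωₙ = √7 ≈ 2.646 rad/s and ζ = 4/(2·√7) ≈ 0.7559.
ζωₙ = 4/2 = 2, so t_s ≈ 4/(ζωₙ) = 4/2 = 2 s.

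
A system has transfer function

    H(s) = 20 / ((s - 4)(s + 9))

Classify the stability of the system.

The poles can be read from the denominator factors: s = 4, -9.
Since the pole(s) at s = 4 lie in the right half-plane, the system is unstable.

unstable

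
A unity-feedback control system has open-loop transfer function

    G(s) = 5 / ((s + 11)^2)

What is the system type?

Type 0

The denominator has no factor of s at the origin — no free integrator — so this is a Type 0 system.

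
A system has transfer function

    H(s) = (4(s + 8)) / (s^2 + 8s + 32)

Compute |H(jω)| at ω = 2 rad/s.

|H(j2)| ≈ 1.023

Substitute s = j2: numerator = 32 + j8, denominator = 28 + j16.
|H(j2)| = |32 + j8| / |28 + j16| = 32.985 / 32.249 ≈ 1.023.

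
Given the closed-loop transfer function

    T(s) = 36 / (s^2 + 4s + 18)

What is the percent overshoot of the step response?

Comparing s^2 + 4s + 18 to s^2 + 2ζωₙs + ωₙ²: ωₙ = √18 ≈ 4.243 rad/s and ζ = 4/(2·√18) ≈ 0.4714.
%OS = 100·exp(−πζ/√(1−ζ²)) = 100·exp(−π·0.4714/√(1−0.4714²)) ≈ 18.7%.

%OS ≈ 18.7%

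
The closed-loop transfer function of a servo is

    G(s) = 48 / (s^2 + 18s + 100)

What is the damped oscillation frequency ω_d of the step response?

Comparing s^2 + 18s + 100 to s^2 + 2ζωₙs + ωₙ²: ωₙ = 10 rad/s and ζ = 18/(2·10) = 0.9.
ζωₙ = 18/2 = 9, so ω_d = ωₙ√(1−ζ²) = √(ωₙ² − (ζωₙ)²) = √(100 − 9²) = √19 ≈ 4.359 rad/s.

ω_d ≈ 4.359 rad/s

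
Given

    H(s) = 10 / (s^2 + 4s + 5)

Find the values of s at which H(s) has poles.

The poles are the roots of the denominator s^2 + 4s + 5 = 0.
Using the quadratic formula: s = (-4 ± √(-4))/2 = -2 ± 1j.

s = -2 + j, -2 - j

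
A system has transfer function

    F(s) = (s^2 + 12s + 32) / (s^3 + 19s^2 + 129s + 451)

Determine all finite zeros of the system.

Set the numerator to zero: s^2 + 12s + 32 = 0.
Factoring: (s + 4)(s + 8) = 0.

s = -4, -8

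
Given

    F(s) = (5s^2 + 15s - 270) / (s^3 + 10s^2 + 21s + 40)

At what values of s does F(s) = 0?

s = -9, 6

Set the numerator to zero: 5s^2 + 15s - 270 = 0, i.e. 5·(s^2 + 3s - 54) = 0.
Factoring: (s + 9)(s - 6) = 0.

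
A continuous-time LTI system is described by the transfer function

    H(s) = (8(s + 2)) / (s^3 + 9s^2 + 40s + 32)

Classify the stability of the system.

stable

The denominator s^3 + 9s^2 + 40s + 32 factors as (s + 1)(s^2 + 8s + 32), giving poles at s = -1, -4 ± 4j.
Since all poles lie strictly in the left half-plane, the system is stable.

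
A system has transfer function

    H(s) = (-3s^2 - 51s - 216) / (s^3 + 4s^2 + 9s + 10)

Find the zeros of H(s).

Set the numerator to zero: -3s^2 - 51s - 216 = 0, i.e. -3·(s^2 + 17s + 72) = 0.
Factoring: (s + 9)(s + 8) = 0.

s = -9, -8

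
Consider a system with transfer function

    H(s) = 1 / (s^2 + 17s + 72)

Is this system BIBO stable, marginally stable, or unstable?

stable

The denominator s^2 + 17s + 72 factors as (s + 9)(s + 8), giving poles at s = -9, -8.
Since all poles lie strictly in the left half-plane, the system is stable.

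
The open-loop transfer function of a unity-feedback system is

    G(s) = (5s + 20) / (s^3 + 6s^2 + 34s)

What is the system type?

Type 1

Factor s from the denominator: s^3 + 6s^2 + 34s = s·(s^2 + 6s + 34).
There is 1 pole at the origin, so the system is Type 1.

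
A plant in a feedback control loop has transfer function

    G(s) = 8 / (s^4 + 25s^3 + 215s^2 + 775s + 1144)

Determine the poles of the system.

The poles are the roots of the denominator s^4 + 25s^3 + 215s^2 + 775s + 1144 = 0.
Trying s = -8: the polynomial evaluates to 0, so (s + 8) is a factor.
Dividing out leaves s^3 + 17s^2 + 79s + 143 = 0.
This factors further as (s^2 + 6s + 13)(s + 11) = 0.

s = -3 ± 2j, -8, -11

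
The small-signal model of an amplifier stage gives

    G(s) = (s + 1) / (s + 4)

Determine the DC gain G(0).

G(0) = 1/4 ≈ 0.2500

Set s = 0: G(0) = (1) / (4) = 1/4.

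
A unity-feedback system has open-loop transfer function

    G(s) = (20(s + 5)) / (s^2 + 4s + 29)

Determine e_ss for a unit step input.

e_ss = 0.2248

G(s) has no poles at the origin.
This is a Type 0 system. Kp = lim_{s→0} G(s) = 100/29.
e_ss = 1/(1 + Kp) = 1/(1 + 100/29) = 29/129 ≈ 0.2248.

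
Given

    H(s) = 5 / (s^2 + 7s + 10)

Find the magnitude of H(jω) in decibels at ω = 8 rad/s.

Substitute s = j8: numerator = 5, denominator = -54 + j56.
|H(j8)| = |5| / |-54 + j56| = 5 / 77.795 ≈ 0.06427.
In decibels: 20·log₁₀(0.06427) ≈ -23.8 dB.

|H(j8)|_dB ≈ -23.8 dB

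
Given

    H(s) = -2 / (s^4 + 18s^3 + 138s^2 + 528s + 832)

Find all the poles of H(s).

The poles are the roots of the denominator s^4 + 18s^3 + 138s^2 + 528s + 832 = 0.
No real roots exist; factor into two real quadratics: (s^2 + 8s + 32)(s^2 + 10s + 26) = 0.
Each quadratic gives a conjugate pair via the quadratic formula.

s = -4 + 4j, -4 - 4j, -5 + j, -5 - j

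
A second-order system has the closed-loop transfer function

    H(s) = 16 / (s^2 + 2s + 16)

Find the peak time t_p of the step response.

Comparing s^2 + 2s + 16 to s^2 + 2ζωₙs + ωₙ²: ωₙ = 4 rad/s and ζ = 2/(2·4) = 0.25.
ζωₙ = 2/2 = 1, so ω_d = ωₙ√(1−ζ²) = √(ωₙ² − (ζωₙ)²) = √(16 − 1²) = √15 ≈ 3.873 rad/s.
t_p = π/ω_d = π/3.873 ≈ 0.8112 s.

t_p ≈ 0.8112 s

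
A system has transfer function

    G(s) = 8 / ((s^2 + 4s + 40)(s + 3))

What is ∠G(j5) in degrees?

At s = j5: numerator = 8, denominator = -55 + j135.
∠G = ∠num − ∠den = 0° − (112.17°) = -112.2°.

∠G(j5) ≈ -112.2°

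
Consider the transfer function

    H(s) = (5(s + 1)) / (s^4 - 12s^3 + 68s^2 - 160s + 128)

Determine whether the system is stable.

The denominator s^4 - 12s^3 + 68s^2 - 160s + 128 factors as (s^2 - 8s + 32)(s - 2)^2, giving poles at s = 4 ± 4j, 2, 2.
Since the pole(s) at s = 4 ± 4j, 2, 2 lie in the right half-plane, the system is unstable.

unstable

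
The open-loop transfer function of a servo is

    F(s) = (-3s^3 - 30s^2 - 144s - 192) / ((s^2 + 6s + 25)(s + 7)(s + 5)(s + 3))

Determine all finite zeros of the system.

s = -4 + 4j, -4 - 4j, -2

Set the numerator to zero: -3s^3 - 30s^2 - 144s - 192 = 0, i.e. -3·(s^3 + 10s^2 + 48s + 64) = 0.
Factoring: (s^2 + 8s + 32)(s + 2) = 0.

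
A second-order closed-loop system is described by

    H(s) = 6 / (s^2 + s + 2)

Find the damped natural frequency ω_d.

ω_d ≈ 1.323 rad/s

Comparing s^2 + s + 2 to s^2 + 2ζωₙs + ωₙ²: ωₙ = √2 ≈ 1.414 rad/s and ζ = 1/(2·√2) ≈ 0.3536.
ζωₙ = 1/2 = 0.5, so ω_d = ωₙ√(1−ζ²) = √(ωₙ² − (ζωₙ)²) = √(2 − 0.5²) = √1.75 ≈ 1.323 rad/s.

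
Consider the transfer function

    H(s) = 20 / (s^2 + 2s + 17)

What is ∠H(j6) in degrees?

∠H(j6) ≈ -147.7°

At s = j6: numerator = 20, denominator = -19 + j12.
∠H = ∠num − ∠den = 0° − (147.72°) = -147.7°.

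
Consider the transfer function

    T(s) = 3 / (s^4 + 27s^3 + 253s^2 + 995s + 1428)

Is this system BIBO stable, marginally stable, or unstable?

The denominator s^4 + 27s^3 + 253s^2 + 995s + 1428 factors as (s + 12)(s + 7)(s^2 + 8s + 17), giving poles at s = -12, -7, -4 ± j.
Since all poles lie strictly in the left half-plane, the system is stable.

stable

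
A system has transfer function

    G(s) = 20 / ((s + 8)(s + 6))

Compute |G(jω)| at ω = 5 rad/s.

Substitute s = j5: numerator = 20, denominator = 23 + j70.
|G(j5)| = |20| / |23 + j70| = 20 / 73.682 ≈ 0.2714.

|G(j5)| ≈ 0.2714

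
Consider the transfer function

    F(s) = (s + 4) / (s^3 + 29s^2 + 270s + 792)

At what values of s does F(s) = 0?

Set the numerator to zero: s + 4 = 0.
So s = -4.

s = -4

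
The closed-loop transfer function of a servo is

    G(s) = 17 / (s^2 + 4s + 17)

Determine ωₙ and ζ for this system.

Compare the denominator to the standard form s^2 + 2ζωₙs + ωₙ².
ωₙ² = 17, so ωₙ = √17 ≈ 4.123 rad/s.
2ζωₙ = 4, so ζ = 4/(2·√17) ≈ 0.4851.
With ζ = 0.4851 the response is underdamped.

ωₙ ≈ 4.123 rad/s, ζ ≈ 0.4851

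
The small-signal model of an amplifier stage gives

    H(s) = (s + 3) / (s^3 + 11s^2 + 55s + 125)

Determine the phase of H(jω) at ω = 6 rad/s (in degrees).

At s = j6: numerator = 3 + j6, denominator = -271 + j114.
∠H = ∠num − ∠den = 63.435° − (157.19°) = -93.75°.

∠H(j6) ≈ -93.75°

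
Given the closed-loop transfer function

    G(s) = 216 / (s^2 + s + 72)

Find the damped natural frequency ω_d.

ω_d ≈ 8.471 rad/s

Comparing s^2 + s + 72 to s^2 + 2ζωₙs + ωₙ²: ωₙ = √72 ≈ 8.485 rad/s and ζ = 1/(2·√72) ≈ 0.05893.
ζωₙ = 1/2 = 0.5, so ω_d = ωₙ√(1−ζ²) = √(ωₙ² − (ζωₙ)²) = √(72 − 0.5²) = √71.75 ≈ 8.471 rad/s.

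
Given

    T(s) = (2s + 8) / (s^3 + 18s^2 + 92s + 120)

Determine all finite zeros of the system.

Set the numerator to zero: 2s + 8 = 0, i.e. 2·(s + 4) = 0.
So s = -4.

s = -4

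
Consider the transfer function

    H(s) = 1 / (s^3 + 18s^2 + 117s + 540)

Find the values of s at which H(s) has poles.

The poles are the roots of the denominator s^3 + 18s^2 + 117s + 540 = 0.
Trying s = -12: the polynomial evaluates to 0, so (s + 12) is a factor.
Dividing out leaves s^2 + 6s + 45 = 0.
The quadratic formula then gives s = -3 ± 6j.

s = -3 ± 6j, -12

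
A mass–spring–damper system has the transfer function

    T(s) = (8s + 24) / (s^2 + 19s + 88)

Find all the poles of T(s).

s = -8, -11

The poles are the roots of the denominator s^2 + 19s + 88 = 0.
Factoring: (s + 8)(s + 11) = 0, so s = -8 and s = -11.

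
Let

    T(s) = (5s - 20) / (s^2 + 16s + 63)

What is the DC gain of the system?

T(0) = -20/63 ≈ -0.3175

Set s = 0: T(0) = (-20) / (63) = -20/63.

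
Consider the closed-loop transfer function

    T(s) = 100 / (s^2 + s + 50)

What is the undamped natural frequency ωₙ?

ωₙ ≈ 7.071 rad/s

Compare the denominator to the standard form s^2 + 2ζωₙs + ωₙ².
ωₙ² = 50, so ωₙ = √50 ≈ 7.071 rad/s.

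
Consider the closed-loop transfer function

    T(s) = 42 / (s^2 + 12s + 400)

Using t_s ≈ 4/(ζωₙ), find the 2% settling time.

Comparing s^2 + 12s + 400 to s^2 + 2ζωₙs + ωₙ²: ωₙ = 20 rad/s and ζ = 12/(2·20) = 0.3.
ζωₙ = 12/2 = 6, so t_s ≈ 4/(ζωₙ) = 4/6 ≈ 0.6667 s.

t_s ≈ 0.6667 s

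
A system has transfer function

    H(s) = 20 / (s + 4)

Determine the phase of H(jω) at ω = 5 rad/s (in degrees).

At s = j5: numerator = 20, denominator = 4 + j5.
∠H = ∠num − ∠den = 0° − (51.340°) = -51.34°.

∠H(j5) ≈ -51.34°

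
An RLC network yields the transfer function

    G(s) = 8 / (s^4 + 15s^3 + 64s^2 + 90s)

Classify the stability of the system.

The denominator s^4 + 15s^3 + 64s^2 + 90s factors as s(s^2 + 6s + 10)(s + 9), giving poles at s = 0, -3 ± j, -9.
Since the simple pole(s) at s = 0 lie on the jω-axis with none in the right half-plane, the system is marginally stable.

marginally stable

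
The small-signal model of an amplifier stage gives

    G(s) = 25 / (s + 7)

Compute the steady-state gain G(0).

G(0) = 25/7 ≈ 3.571

At s = 0 each factor (s + a) contributes a and each (s^2 + bs + c) contributes c.
G(0) = 25·1 / ((7)) = 25/7 = 25/7.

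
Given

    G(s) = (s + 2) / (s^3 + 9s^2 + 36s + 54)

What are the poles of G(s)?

s = -3 + 3j, -3 - 3j, -3

The poles are the roots of the denominator s^3 + 9s^2 + 36s + 54 = 0.
Trying s = -3: the polynomial evaluates to 0, so (s + 3) is a factor.
Dividing out leaves s^2 + 6s + 18 = 0.
The quadratic formula then gives s = -3 ± 3j.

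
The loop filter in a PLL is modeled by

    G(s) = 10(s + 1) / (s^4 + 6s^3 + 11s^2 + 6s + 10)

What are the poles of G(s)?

s = ±j, -3 ± j

The poles are the roots of the denominator s^4 + 6s^3 + 11s^2 + 6s + 10 = 0.
No real roots exist; factor into two real quadratics: (s^2 + 1)(s^2 + 6s + 10) = 0.
Each quadratic gives a conjugate pair via the quadratic formula.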